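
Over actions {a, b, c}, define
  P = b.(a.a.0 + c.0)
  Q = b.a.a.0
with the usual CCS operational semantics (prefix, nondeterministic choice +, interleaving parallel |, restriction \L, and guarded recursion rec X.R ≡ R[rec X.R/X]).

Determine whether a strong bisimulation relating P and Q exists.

LTS(P): 4 reachable states
  p0 = b.(a.a.0 + c.0) ⊢ =b=> p1
  p1 = a.a.0 + c.0 ⊢ =a=> p2, =c=> p3
  p2 = a.0 ⊢ =a=> p3
  p3 = 0 ⊢ deadlocked
LTS(Q): 4 reachable states
  q0 = b.a.a.0 ⊢ =b=> q1
  q1 = a.a.0 ⊢ =a=> q2
  q2 = a.0 ⊢ =a=> q3
  q3 = 0 ⊢ deadlocked
Coarsest stable partition (strong bisimilarity classes):
  B0 = {p0}
  B1 = {p1}
  B2 = {p3, q3}
  B3 = {p2, q2}
  B4 = {q0}
  B5 = {q1}
p0 ∈ B0, q0 ∈ B4 → different blocks

P ≁ Q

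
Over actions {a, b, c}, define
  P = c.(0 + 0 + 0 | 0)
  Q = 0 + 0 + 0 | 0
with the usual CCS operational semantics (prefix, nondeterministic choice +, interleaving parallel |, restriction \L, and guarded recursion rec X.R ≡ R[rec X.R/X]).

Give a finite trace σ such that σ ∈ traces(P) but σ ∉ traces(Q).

Reachable graph of P (2 states):
  p0 = c.(0 + 0 + 0 | 0) has moves --c--▸ p1
  p1 = 0 + 0 + 0 | 0 has moves (no moves)
Reachable graph of Q (1 states):
  q0 = 0 + 0 + 0 | 0 has moves (no moves)
Trace ⟨c⟩ through P, begin at {p0}:
  [1] c ⇒ {p1}
  P completes σ.
Trace ⟨c⟩ through Q, begin at {q0}:
  [1] c ⇒ ∅  — Q cannot continue

c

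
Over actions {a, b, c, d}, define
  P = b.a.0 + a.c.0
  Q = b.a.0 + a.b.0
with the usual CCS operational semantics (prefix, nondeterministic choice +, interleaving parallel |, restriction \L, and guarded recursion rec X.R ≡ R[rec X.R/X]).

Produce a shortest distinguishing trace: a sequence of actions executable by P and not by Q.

P's transition system — 4 states:
  m0 = b.a.0 + a.c.0 has moves ··a··> m1, ··b··> m2
  m1 = c.0 has moves ··c··> m3
  m2 = a.0 has moves ··a··> m3
  m3 = 0 has moves deadlocked
Q's transition system — 4 states:
  n0 = b.a.0 + a.b.0 has moves ··a··> n1, ··b··> n2
  n1 = b.0 has moves ··b··> n3
  n2 = a.0 has moves ··a··> n3
  n3 = 0 has moves deadlocked
Executing ac from P (initial set {m0}):
  step 1 (a): {m1}
  step 2 (c): {m3}
  ✓ P
Executing ac from Q (initial set {n0}):
  step 1 (a): {n1}
  step 2 (c): ∅  — Q cannot continue

ac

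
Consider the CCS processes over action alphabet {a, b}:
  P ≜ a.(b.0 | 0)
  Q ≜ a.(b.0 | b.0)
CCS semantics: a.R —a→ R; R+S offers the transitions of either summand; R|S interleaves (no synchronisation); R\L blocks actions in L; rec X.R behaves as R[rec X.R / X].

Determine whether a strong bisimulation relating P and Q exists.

P ≁ Q

LTS(P): 3 reachable states
  m0 = a.(b.0 | 0) ⊢ -a-> m1
  m1 = b.0 | 0 ⊢ -b-> m2
  m2 = 0 | 0 ⊢ ·
LTS(Q): 5 reachable states
  n0 = a.(b.0 | b.0) ⊢ -a-> n1
  n1 = b.0 | b.0 ⊢ -b-> n2, -b-> n3
  n2 = 0 | b.0 ⊢ -b-> n4
  n3 = b.0 | 0 ⊢ -b-> n4
  n4 = 0 | 0 ⊢ ·
Partition-refinement fixed point:
  B0 = {m0}
  B1 = {m1, n2, n3}
  B2 = {m2, n4}
  B3 = {n0}
  B4 = {n1}
m0 ∈ B0, n0 ∈ B3 → different blocks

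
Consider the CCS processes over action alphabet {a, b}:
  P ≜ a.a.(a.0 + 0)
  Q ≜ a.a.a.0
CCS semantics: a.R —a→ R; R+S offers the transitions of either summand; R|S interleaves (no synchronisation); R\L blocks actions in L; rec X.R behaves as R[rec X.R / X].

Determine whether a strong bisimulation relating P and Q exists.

Reachable graph of P (4 states):
  u0 = a.a.(a.0 + 0) → ··a··> u1
  u1 = a.(a.0 + 0) → ··a··> u2
  u2 = a.0 + 0 → ··a··> u3
  u3 = 0 → ∅
Reachable graph of Q (4 states):
  v0 = a.a.a.0 → ··a··> v1
  v1 = a.a.0 → ··a··> v2
  v2 = a.0 → ··a··> v3
  v3 = 0 → ∅
Coarsest stable partition (strong bisimilarity classes):
  B0 = {u0, v0}
  B1 = {u1, v1}
  B2 = {u2, v2}
  B3 = {u3, v3}
u0 ∈ B0, v0 ∈ B0 → same block

bisimilar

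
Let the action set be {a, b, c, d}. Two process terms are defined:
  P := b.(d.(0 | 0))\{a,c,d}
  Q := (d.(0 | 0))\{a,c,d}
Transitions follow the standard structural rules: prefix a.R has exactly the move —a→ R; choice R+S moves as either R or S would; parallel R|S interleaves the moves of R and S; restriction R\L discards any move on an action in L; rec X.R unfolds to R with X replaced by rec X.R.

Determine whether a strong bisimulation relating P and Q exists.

P ≁ Q

Reachable graph of P (2 states):
  s0 = b.(d.(0 | 0))\{a,c,d} has moves —b→ s1
  s1 = (d.(0 | 0))\{a,c,d} has moves deadlocked
Reachable graph of Q (1 states):
  t0 = (d.(0 | 0))\{a,c,d} has moves deadlocked
Bisimilarity quotient blocks:
  B0 = {s0}
  B1 = {s1, t0}
s0 ∈ B0, t0 ∈ B1 → different blocks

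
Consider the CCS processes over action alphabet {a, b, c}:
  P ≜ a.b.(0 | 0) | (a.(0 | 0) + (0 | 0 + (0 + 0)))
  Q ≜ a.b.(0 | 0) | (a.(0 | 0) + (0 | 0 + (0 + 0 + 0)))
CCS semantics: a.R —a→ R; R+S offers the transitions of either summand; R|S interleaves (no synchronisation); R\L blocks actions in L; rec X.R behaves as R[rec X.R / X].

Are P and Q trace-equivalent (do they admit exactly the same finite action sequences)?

YES

P's transition system — 6 states:
  s0 = a.b.(0 | 0) | (a.(0 | 0) + (0 | 0 + (0 + 0))) → =a=> s1, =a=> s2
  s1 = a.b.(0 | 0) | (0 | 0) → =a=> s3
  s2 = b.(0 | 0) | (a.(0 | 0) + (0 | 0 + (0 + 0))) → =a=> s3, =b=> s4
  s3 = b.(0 | 0) | (0 | 0) → =b=> s5
  s4 = 0 | 0 | (a.(0 | 0) + (0 | 0 + (0 + 0))) → =a=> s5
  s5 = 0 | 0 | (0 | 0) → stopped
Q's transition system — 6 states:
  t0 = a.b.(0 | 0) | (a.(0 | 0) + (0 | 0 + (0 + 0 + 0))) → =a=> t1, =a=> t2
  t1 = a.b.(0 | 0) | (0 | 0) → =a=> t3
  t2 = b.(0 | 0) | (a.(0 | 0) + (0 | 0 + (0 + 0 + 0))) → =a=> t3, =b=> t4
  t3 = b.(0 | 0) | (0 | 0) → =b=> t5
  t4 = 0 | 0 | (a.(0 | 0) + (0 | 0 + (0 + 0 + 0))) → =a=> t5
  t5 = 0 | 0 | (0 | 0) → stopped
Coarsest stable partition (strong bisimilarity classes):
  B0 = {s0, t0}
  B1 = {s1, t1}
  B2 = {s3, t3}
  B3 = {s5, t5}
  B4 = {s2, t2}
  B5 = {s4, t4}
s0 ∈ B0, t0 ∈ B0 → same block
Bisimilar ⇒ trace-equivalent.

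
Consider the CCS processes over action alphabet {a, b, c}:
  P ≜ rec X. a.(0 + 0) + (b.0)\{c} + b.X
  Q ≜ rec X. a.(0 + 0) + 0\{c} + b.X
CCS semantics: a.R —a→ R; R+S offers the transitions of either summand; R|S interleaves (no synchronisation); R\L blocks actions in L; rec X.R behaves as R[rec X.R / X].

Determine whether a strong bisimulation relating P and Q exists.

NO

P's transition system — 3 states:
  s0 = rec X. a.(0 + 0) + (b.0)\{c} + b.X has moves -a-> s1, -b-> s0, -b-> s2
  s1 = 0 + 0 has moves deadlocked
  s2 = 0\{c} has moves deadlocked
Q's transition system — 2 states:
  t0 = rec X. a.(0 + 0) + 0\{c} + b.X has moves -a-> t1, -b-> t0
  t1 = 0 + 0 has moves deadlocked
Partition-refinement fixed point:
  B0 = {s0}
  B1 = {s1, s2, t1}
  B2 = {t0}
s0 ∈ B0, t0 ∈ B2 → different blocks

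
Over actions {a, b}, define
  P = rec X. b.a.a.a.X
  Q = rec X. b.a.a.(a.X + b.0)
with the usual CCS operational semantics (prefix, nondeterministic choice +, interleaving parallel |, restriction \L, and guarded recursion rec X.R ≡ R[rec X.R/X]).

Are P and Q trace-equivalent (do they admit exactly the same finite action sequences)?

NO — witness ⟨baab⟩

P's transition system — 4 states:
  p0 = rec X. b.a.a.a.X ⊢ -b-> p1
  p1 = a.a.a.(rec X. b.a.a.a.X) ⊢ -a-> p2
  p2 = a.a.(rec X. b.a.a.a.X) ⊢ -a-> p3
  p3 = a.(rec X. b.a.a.a.X) ⊢ -a-> p0
Q's transition system — 5 states:
  q0 = rec X. b.a.a.(a.X + b.0) ⊢ -b-> q1
  q1 = a.a.(a.(rec X. b.a.a.(a.X + b.0)) + b.0) ⊢ -a-> q2
  q2 = a.(a.(rec X. b.a.a.(a.X + b.0)) + b.0) ⊢ -a-> q3
  q3 = a.(rec X. b.a.a.(a.X + b.0)) + b.0 ⊢ -a-> q0, -b-> q4
  q4 = 0 ⊢ (no moves)
Trace ⟨baab⟩ through Q, begin at {q0}:
  after b @ step 1: {q1}
  after a @ step 2: {q2}
  after a @ step 3: {q3}
  after b @ step 4: {q4}
  ✓ Q
Trace ⟨baab⟩ through P, begin at {p0}:
  after b @ step 1: {p1}
  after a @ step 2: {p2}
  after a @ step 3: {p3}
  after b @ step 4: ∅ (P stuck)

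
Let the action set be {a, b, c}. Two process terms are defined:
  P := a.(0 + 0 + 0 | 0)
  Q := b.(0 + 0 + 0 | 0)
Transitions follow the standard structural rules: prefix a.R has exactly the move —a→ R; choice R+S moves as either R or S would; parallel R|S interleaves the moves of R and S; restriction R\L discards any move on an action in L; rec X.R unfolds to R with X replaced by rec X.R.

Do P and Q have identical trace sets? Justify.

traces(P) ≠ traces(Q) — witness ⟨a⟩

P's transition system — 2 states:
  p0 = a.(0 + 0 + 0 | 0) | --a--▸ p1
  p1 = 0 + 0 + 0 | 0 | (no moves)
Q's transition system — 2 states:
  q0 = b.(0 + 0 + 0 | 0) | --b--▸ q1
  q1 = 0 + 0 + 0 | 0 | (no moves)
Executing a from P (initial set {p0}):
  after a @ step 1: {p1}
  P completes σ.
Executing a from Q (initial set {q0}):
  after a @ step 1: no successor for Q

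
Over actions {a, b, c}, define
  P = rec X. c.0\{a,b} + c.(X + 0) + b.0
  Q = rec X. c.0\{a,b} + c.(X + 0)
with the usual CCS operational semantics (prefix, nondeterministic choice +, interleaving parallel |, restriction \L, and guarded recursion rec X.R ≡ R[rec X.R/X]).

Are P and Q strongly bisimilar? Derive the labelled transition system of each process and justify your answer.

P ≁ Q

LTS(P): 4 reachable states
  s0 = rec X. c.0\{a,b} + c.(X + 0) + b.0 → -b-> s1, -c-> s2, -c-> s3
  s1 = 0 → stopped
  s2 = (rec X. c.0\{a,b} + c.(X + 0) + b.0) + 0 → -b-> s1, -c-> s2, -c-> s3
  s3 = 0\{a,b} → stopped
LTS(Q): 3 reachable states
  t0 = rec X. c.0\{a,b} + c.(X + 0) → -c-> t1, -c-> t2
  t1 = (rec X. c.0\{a,b} + c.(X + 0)) + 0 → -c-> t1, -c-> t2
  t2 = 0\{a,b} → stopped
Partition-refinement fixed point:
  B0 = {s0, s2}
  B1 = {s1, s3, t2}
  B2 = {t0, t1}
s0 ∈ B0, t0 ∈ B2 → different blocks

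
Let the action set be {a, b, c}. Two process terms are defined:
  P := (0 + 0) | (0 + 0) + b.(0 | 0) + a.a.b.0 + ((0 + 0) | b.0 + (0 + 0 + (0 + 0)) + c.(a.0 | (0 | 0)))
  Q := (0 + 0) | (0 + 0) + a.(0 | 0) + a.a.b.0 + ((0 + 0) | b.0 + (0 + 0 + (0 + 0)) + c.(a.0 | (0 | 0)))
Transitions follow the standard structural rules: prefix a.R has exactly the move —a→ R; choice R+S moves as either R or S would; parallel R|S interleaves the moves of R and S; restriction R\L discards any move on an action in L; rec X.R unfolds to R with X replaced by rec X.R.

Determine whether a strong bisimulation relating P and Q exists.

LTS(P): 8 reachable states
  s0 = (0 + 0) | (0 + 0) + b.(0 | 0) + a.a.b.0 + ((0 + 0) | b.0 + (0 + 0 + (0 + 0)) + c.(a.0 | (0 | 0))) :: --a--▸ s1, --b--▸ s2, --b--▸ s3, --c--▸ s4
  s1 = a.b.0 :: --a--▸ s5
  s2 = (0 + 0) | 0 :: ∅
  s3 = 0 | 0 :: ∅
  s4 = a.0 | (0 | 0) :: --a--▸ s6
  s5 = b.0 :: --b--▸ s7
  s6 = 0 | (0 | 0) :: ∅
  s7 = 0 :: ∅
LTS(Q): 8 reachable states
  t0 = (0 + 0) | (0 + 0) + a.(0 | 0) + a.a.b.0 + ((0 + 0) | b.0 + (0 + 0 + (0 + 0)) + c.(a.0 | (0 | 0))) :: --a--▸ t1, --a--▸ t2, --b--▸ t3, --c--▸ t4
  t1 = 0 | 0 :: ∅
  t2 = a.b.0 :: --a--▸ t5
  t3 = (0 + 0) | 0 :: ∅
  t4 = a.0 | (0 | 0) :: --a--▸ t6
  t5 = b.0 :: --b--▸ t7
  t6 = 0 | (0 | 0) :: ∅
  t7 = 0 :: ∅
Coarsest stable partition (strong bisimilarity classes):
  B0 = {s0}
  B1 = {s1, t2}
  B2 = {s5, t5}
  B3 = {s2, s3, s6, s7, t1, t3, t6, t7}
  B4 = {s4, t4}
  B5 = {t0}
s0 ∈ B0, t0 ∈ B5 → different blocks

P ≁ Q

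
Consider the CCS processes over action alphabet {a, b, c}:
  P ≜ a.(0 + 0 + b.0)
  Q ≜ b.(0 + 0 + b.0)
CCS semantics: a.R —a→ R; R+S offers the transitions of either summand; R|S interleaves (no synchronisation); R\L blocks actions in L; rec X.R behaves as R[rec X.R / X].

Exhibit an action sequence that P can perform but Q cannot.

LTS(P): 3 reachable states
  u0 = a.(0 + 0 + b.0) → --a--▸ u1
  u1 = 0 + 0 + b.0 → --b--▸ u2
  u2 = 0 → stopped
LTS(Q): 3 reachable states
  v0 = b.(0 + 0 + b.0) → --b--▸ v1
  v1 = 0 + 0 + b.0 → --b--▸ v2
  v2 = 0 → stopped
Run σ = ⟨a⟩ on P: start {u0}
  after a @ step 1: {u1}
  ✓ P
Run σ = ⟨a⟩ on Q: start {v0}
  after a @ step 1: ∅  — Q cannot continue

a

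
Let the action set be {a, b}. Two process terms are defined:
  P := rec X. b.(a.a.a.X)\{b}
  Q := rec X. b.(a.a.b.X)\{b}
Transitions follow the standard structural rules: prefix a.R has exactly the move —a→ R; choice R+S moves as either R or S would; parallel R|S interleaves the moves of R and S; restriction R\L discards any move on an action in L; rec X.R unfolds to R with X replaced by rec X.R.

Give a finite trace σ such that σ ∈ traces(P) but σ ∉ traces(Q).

baaa

P's transition system — 5 states:
  s0 = rec X. b.(a.a.a.X)\{b} :: —b→ s1
  s1 = (a.a.a.(rec X. b.(a.a.a.X)\{b}))\{b} :: —a→ s2
  s2 = (a.a.(rec X. b.(a.a.a.X)\{b}))\{b} :: —a→ s3
  s3 = (a.(rec X. b.(a.a.a.X)\{b}))\{b} :: —a→ s4
  s4 = (rec X. b.(a.a.a.X)\{b})\{b} :: (no moves)
Q's transition system — 4 states:
  t0 = rec X. b.(a.a.b.X)\{b} :: —b→ t1
  t1 = (a.a.b.(rec X. b.(a.a.b.X)\{b}))\{b} :: —a→ t2
  t2 = (a.b.(rec X. b.(a.a.b.X)\{b}))\{b} :: —a→ t3
  t3 = (b.(rec X. b.(a.a.b.X)\{b}))\{b} :: (no moves)
Executing baaa from P (initial set {s0}):
  after b @ step 1: {s1}
  after a @ step 2: {s2}
  after a @ step 3: {s3}
  after a @ step 4: {s4}
  ✓ P
Executing baaa from Q (initial set {t0}):
  after b @ step 1: {t1}
  after a @ step 2: {t2}
  after a @ step 3: {t3}
  after a @ step 4: no successor for Q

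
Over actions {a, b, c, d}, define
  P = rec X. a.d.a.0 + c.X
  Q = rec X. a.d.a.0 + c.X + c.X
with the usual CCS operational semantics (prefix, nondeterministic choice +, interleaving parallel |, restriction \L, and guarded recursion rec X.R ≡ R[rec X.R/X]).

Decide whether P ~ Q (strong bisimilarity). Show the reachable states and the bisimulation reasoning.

Reachable graph of P (4 states):
  s0 = rec X. a.d.a.0 + c.X → =a=> s1, =c=> s0
  s1 = d.a.0 → =d=> s2
  s2 = a.0 → =a=> s3
  s3 = 0 → ·
Reachable graph of Q (4 states):
  t0 = rec X. a.d.a.0 + c.X + c.X → =a=> t1, =c=> t0
  t1 = d.a.0 → =d=> t2
  t2 = a.0 → =a=> t3
  t3 = 0 → ·
Bisimilarity quotient blocks:
  B0 = {s0, t0}
  B1 = {s1, t1}
  B2 = {s2, t2}
  B3 = {s3, t3}
s0 ∈ B0, t0 ∈ B0 → same block

P ~ Q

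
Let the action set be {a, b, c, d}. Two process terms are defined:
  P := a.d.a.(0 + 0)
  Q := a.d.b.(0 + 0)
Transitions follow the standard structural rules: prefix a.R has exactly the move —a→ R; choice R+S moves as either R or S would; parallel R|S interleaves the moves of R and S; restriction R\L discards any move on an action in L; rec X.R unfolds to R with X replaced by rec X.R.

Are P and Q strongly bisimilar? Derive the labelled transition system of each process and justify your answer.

LTS(P): 4 reachable states
  u0 = a.d.a.(0 + 0) :: --a--▸ u1
  u1 = d.a.(0 + 0) :: --d--▸ u2
  u2 = a.(0 + 0) :: --a--▸ u3
  u3 = 0 + 0 :: (no moves)
LTS(Q): 4 reachable states
  v0 = a.d.b.(0 + 0) :: --a--▸ v1
  v1 = d.b.(0 + 0) :: --d--▸ v2
  v2 = b.(0 + 0) :: --b--▸ v3
  v3 = 0 + 0 :: (no moves)
Bisimilarity quotient blocks:
  B0 = {u0}
  B1 = {u1}
  B2 = {u2}
  B3 = {u3, v3}
  B4 = {v0}
  B5 = {v1}
  B6 = {v2}
u0 ∈ B0, v0 ∈ B4 → different blocks

not bisimilar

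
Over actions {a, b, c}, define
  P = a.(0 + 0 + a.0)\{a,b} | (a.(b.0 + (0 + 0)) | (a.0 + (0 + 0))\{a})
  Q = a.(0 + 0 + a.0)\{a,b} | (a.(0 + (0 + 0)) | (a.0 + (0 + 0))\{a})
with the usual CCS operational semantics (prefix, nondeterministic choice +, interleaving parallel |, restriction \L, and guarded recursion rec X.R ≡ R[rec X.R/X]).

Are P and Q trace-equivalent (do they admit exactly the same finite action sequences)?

P's transition system — 6 states:
  s0 = a.(0 + 0 + a.0)\{a,b} | (a.(b.0 + (0 + 0)) | (a.0 + (0 + 0))\{a}) :: —a→ s1, —a→ s2
  s1 = (0 + 0 + a.0)\{a,b} | (a.(b.0 + (0 + 0)) | (a.0 + (0 + 0))\{a}) :: —a→ s3
  s2 = a.(0 + 0 + a.0)\{a,b} | ((b.0 + (0 + 0)) | (a.0 + (0 + 0))\{a}) :: —a→ s3, —b→ s4
  s3 = (0 + 0 + a.0)\{a,b} | ((b.0 + (0 + 0)) | (a.0 + (0 + 0))\{a}) :: —b→ s5
  s4 = a.(0 + 0 + a.0)\{a,b} | (0 | (a.0 + (0 + 0))\{a}) :: —a→ s5
  s5 = (0 + 0 + a.0)\{a,b} | (0 | (a.0 + (0 + 0))\{a}) :: stopped
Q's transition system — 4 states:
  t0 = a.(0 + 0 + a.0)\{a,b} | (a.(0 + (0 + 0)) | (a.0 + (0 + 0))\{a}) :: —a→ t1, —a→ t2
  t1 = (0 + 0 + a.0)\{a,b} | (a.(0 + (0 + 0)) | (a.0 + (0 + 0))\{a}) :: —a→ t3
  t2 = a.(0 + 0 + a.0)\{a,b} | ((0 + (0 + 0)) | (a.0 + (0 + 0))\{a}) :: —a→ t3
  t3 = (0 + 0 + a.0)\{a,b} | ((0 + (0 + 0)) | (a.0 + (0 + 0))\{a}) :: stopped
Trace ⟨ab⟩ through P, begin at {s0}:
  after a @ step 1: {s1, s2}
  after b @ step 2: {s4}
  ✓ P
Trace ⟨ab⟩ through Q, begin at {t0}:
  after a @ step 1: {t1, t2}
  after b @ step 2: ∅ (Q stuck)

NO — witness ⟨ab⟩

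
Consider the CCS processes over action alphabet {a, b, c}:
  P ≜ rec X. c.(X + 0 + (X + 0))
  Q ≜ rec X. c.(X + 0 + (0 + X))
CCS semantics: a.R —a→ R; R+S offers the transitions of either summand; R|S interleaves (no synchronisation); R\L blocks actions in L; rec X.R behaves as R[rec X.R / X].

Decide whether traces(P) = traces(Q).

Reachable graph of P (2 states):
  m0 = rec X. c.(X + 0 + (X + 0)) :: -c-> m1
  m1 = (rec X. c.(X + 0 + (X + 0))) + 0 + ((rec X. c.(X + 0 + (X + 0))) + 0) :: -c-> m1
Reachable graph of Q (2 states):
  n0 = rec X. c.(X + 0 + (0 + X)) :: -c-> n1
  n1 = (rec X. c.(X + 0 + (0 + X))) + 0 + (0 + (rec X. c.(X + 0 + (0 + X)))) :: -c-> n1
Bisimilarity quotient blocks:
  B0 = {m0, m1, n0, n1}
m0 ∈ B0, n0 ∈ B0 → same block
Bisimilar ⇒ trace-equivalent.

traces(P) = traces(Q)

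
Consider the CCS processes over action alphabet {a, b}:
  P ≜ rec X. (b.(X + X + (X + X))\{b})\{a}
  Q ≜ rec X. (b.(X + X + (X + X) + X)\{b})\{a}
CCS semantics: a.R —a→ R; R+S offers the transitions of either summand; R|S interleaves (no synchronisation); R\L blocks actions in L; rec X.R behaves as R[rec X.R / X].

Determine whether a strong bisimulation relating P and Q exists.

P's transition system — 2 states:
  s0 = rec X. (b.(X + X + (X + X))\{b})\{a} :: —b→ s1
  s1 = ((rec X. (b.(X + X + (X + X))\{b})\{a}) + (rec X. (b.(X + X + (X + X))\{b})\{a}) + ((rec X. (b.(X + X + (X + X))\{b})\{a}) + (rec X. (b.(X + X + (X + X))\{b})\{a})))\{b}\{a} :: (no moves)
Q's transition system — 2 states:
  t0 = rec X. (b.(X + X + (X + X) + X)\{b})\{a} :: —b→ t1
  t1 = ((rec X. (b.(X + X + (X + X) + X)\{b})\{a}) + (rec X. (b.(X + X + (X + X) + X)\{b})\{a}) + ((rec X. (b.(X + X + (X + X) + X)\{b})\{a}) + (rec X. (b.(X + X + (X + X) + X)\{b})\{a})) + (rec X. (b.(X + X + (X + X) + X)\{b})\{a}))\{b}\{a} :: (no moves)
Partition-refinement fixed point:
  B0 = {s0, t0}
  B1 = {s1, t1}
s0 ∈ B0, t0 ∈ B0 → same block

YES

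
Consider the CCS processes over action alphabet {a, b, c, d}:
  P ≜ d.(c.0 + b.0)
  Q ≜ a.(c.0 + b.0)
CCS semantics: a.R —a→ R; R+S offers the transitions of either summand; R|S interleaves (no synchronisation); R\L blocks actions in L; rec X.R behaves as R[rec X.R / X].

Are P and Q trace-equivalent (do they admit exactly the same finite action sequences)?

LTS(P): 3 reachable states
  u0 = d.(c.0 + b.0) :: =d=> u1
  u1 = c.0 + b.0 :: =b=> u2, =c=> u2
  u2 = 0 :: (no moves)
LTS(Q): 3 reachable states
  v0 = a.(c.0 + b.0) :: =a=> v1
  v1 = c.0 + b.0 :: =b=> v2, =c=> v2
  v2 = 0 :: (no moves)
Trace ⟨d⟩ through P, begin at {u0}:
  [1] d ⇒ {u1}
  P completes σ.
Trace ⟨d⟩ through Q, begin at {v0}:
  [1] d ⇒ ∅ (Q stuck)

traces(P) ≠ traces(Q) — witness ⟨d⟩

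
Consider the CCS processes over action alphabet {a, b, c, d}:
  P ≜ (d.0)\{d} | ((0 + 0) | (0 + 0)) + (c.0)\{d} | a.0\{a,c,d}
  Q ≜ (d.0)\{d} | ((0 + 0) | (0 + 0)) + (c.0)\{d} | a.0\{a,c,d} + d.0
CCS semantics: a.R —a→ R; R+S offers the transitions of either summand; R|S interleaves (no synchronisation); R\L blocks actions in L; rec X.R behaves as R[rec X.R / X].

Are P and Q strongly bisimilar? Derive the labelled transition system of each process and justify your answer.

not bisimilar

LTS(P): 4 reachable states
  m0 = (d.0)\{d} | ((0 + 0) | (0 + 0)) + (c.0)\{d} | a.0\{a,c,d} has moves -a-> m1, -c-> m2
  m1 = (c.0)\{d} | 0\{a,c,d} has moves -c-> m3
  m2 = 0\{d} | a.0\{a,c,d} has moves -a-> m3
  m3 = 0\{d} | 0\{a,c,d} has moves stopped
LTS(Q): 5 reachable states
  n0 = (d.0)\{d} | ((0 + 0) | (0 + 0)) + (c.0)\{d} | a.0\{a,c,d} + d.0 has moves -a-> n1, -c-> n2, -d-> n3
  n1 = (c.0)\{d} | 0\{a,c,d} has moves -c-> n4
  n2 = 0\{d} | a.0\{a,c,d} has moves -a-> n4
  n3 = 0 has moves stopped
  n4 = 0\{d} | 0\{a,c,d} has moves stopped
Coarsest stable partition (strong bisimilarity classes):
  B0 = {m0}
  B1 = {m1, n1}
  B2 = {m3, n3, n4}
  B3 = {m2, n2}
  B4 = {n0}
m0 ∈ B0, n0 ∈ B4 → different blocks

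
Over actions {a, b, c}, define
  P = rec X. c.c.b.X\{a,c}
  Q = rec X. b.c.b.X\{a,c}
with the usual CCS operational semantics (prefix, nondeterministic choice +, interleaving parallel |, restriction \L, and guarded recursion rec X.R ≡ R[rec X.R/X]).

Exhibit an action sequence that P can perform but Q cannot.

c

Reachable graph of P (4 states):
  u0 = rec X. c.c.b.X\{a,c} | =c=> u1
  u1 = c.b.(rec X. c.c.b.X\{a,c})\{a,c} | =c=> u2
  u2 = b.(rec X. c.c.b.X\{a,c})\{a,c} | =b=> u3
  u3 = (rec X. c.c.b.X\{a,c})\{a,c} | stopped
Reachable graph of Q (5 states):
  v0 = rec X. b.c.b.X\{a,c} | =b=> v1
  v1 = c.b.(rec X. b.c.b.X\{a,c})\{a,c} | =c=> v2
  v2 = b.(rec X. b.c.b.X\{a,c})\{a,c} | =b=> v3
  v3 = (rec X. b.c.b.X\{a,c})\{a,c} | =b=> v4
  v4 = (c.b.(rec X. b.c.b.X\{a,c})\{a,c})\{a,c} | stopped
Executing c from P (initial set {u0}):
  after c @ step 1: {u1}
  ✓ P
Executing c from Q (initial set {v0}):
  after c @ step 1: ∅ (Q stuck)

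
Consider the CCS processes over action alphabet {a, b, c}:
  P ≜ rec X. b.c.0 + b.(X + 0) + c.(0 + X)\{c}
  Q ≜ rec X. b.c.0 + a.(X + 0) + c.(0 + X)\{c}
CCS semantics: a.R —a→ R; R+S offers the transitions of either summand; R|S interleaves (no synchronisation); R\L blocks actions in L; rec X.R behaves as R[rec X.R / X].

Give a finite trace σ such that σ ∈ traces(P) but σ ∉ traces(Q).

bb

Reachable graph of P (7 states):
  s0 = rec X. b.c.0 + b.(X + 0) + c.(0 + X)\{c} has moves ··b··> s1, ··b··> s2, ··c··> s3
  s1 = (rec X. b.c.0 + b.(X + 0) + c.(0 + X)\{c}) + 0 has moves ··b··> s1, ··b··> s2, ··c··> s3
  s2 = c.0 has moves ··c··> s4
  s3 = (0 + (rec X. b.c.0 + b.(X + 0) + c.(0 + X)\{c}))\{c} has moves ··b··> s5, ··b··> s6
  s4 = 0 has moves stopped
  s5 = ((rec X. b.c.0 + b.(X + 0) + c.(0 + X)\{c}) + 0)\{c} has moves ··b··> s5, ··b··> s6
  s6 = (c.0)\{c} has moves stopped
Reachable graph of Q (7 states):
  t0 = rec X. b.c.0 + a.(X + 0) + c.(0 + X)\{c} has moves ··a··> t1, ··b··> t2, ··c··> t3
  t1 = (rec X. b.c.0 + a.(X + 0) + c.(0 + X)\{c}) + 0 has moves ··a··> t1, ··b··> t2, ··c··> t3
  t2 = c.0 has moves ··c··> t4
  t3 = (0 + (rec X. b.c.0 + a.(X + 0) + c.(0 + X)\{c}))\{c} has moves ··a··> t5, ··b··> t6
  t4 = 0 has moves stopped
  t5 = ((rec X. b.c.0 + a.(X + 0) + c.(0 + X)\{c}) + 0)\{c} has moves ··a··> t5, ··b··> t6
  t6 = (c.0)\{c} has moves stopped
Trace ⟨bb⟩ through P, begin at {s0}:
  step 1 (b): {s1, s2}
  step 2 (b): {s1, s2}
  P completes σ.
Trace ⟨bb⟩ through Q, begin at {t0}:
  step 1 (b): {t2}
  step 2 (b): ∅ (Q stuck)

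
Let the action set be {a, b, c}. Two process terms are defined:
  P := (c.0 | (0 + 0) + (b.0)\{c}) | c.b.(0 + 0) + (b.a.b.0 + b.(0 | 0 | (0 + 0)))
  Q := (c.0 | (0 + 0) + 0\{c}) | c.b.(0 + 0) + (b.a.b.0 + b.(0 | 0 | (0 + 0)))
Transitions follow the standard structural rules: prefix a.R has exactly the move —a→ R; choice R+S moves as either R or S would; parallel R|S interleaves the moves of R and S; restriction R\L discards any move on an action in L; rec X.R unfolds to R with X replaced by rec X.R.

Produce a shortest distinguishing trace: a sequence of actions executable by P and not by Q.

LTS(P): 13 reachable states
  p0 = (c.0 | (0 + 0) + (b.0)\{c}) | c.b.(0 + 0) + (b.a.b.0 + b.(0 | 0 | (0 + 0))) ⊢ =b=> p1, =b=> p2, =b=> p3, =c=> p4, =c=> p5
  p1 = 0 | 0 | (0 + 0) ⊢ ∅
  p2 = 0\{c} | c.b.(0 + 0) ⊢ =c=> p6
  p3 = a.b.0 ⊢ =a=> p7
  p4 = (c.0 | (0 + 0) + (b.0)\{c}) | b.(0 + 0) ⊢ =b=> p6, =b=> p8, =c=> p9
  p5 = 0 | (0 + 0) | c.b.(0 + 0) ⊢ =c=> p9
  p6 = 0\{c} | b.(0 + 0) ⊢ =b=> p10
  p7 = b.0 ⊢ =b=> p11
  p8 = (c.0 | (0 + 0) + (b.0)\{c}) | (0 + 0) ⊢ =b=> p10, =c=> p12
  p9 = 0 | (0 + 0) | b.(0 + 0) ⊢ =b=> p12
  p10 = 0\{c} | (0 + 0) ⊢ ∅
  p11 = 0 ⊢ ∅
  p12 = 0 | (0 + 0) | (0 + 0) ⊢ ∅
LTS(Q): 10 reachable states
  q0 = (c.0 | (0 + 0) + 0\{c}) | c.b.(0 + 0) + (b.a.b.0 + b.(0 | 0 | (0 + 0))) ⊢ =b=> q1, =b=> q2, =c=> q3, =c=> q4
  q1 = 0 | 0 | (0 + 0) ⊢ ∅
  q2 = a.b.0 ⊢ =a=> q5
  q3 = (c.0 | (0 + 0) + 0\{c}) | b.(0 + 0) ⊢ =b=> q6, =c=> q7
  q4 = 0 | (0 + 0) | c.b.(0 + 0) ⊢ =c=> q7
  q5 = b.0 ⊢ =b=> q8
  q6 = (c.0 | (0 + 0) + 0\{c}) | (0 + 0) ⊢ =c=> q9
  q7 = 0 | (0 + 0) | b.(0 + 0) ⊢ =b=> q9
  q8 = 0 ⊢ ∅
  q9 = 0 | (0 + 0) | (0 + 0) ⊢ ∅
Run σ = ⟨bc⟩ on P: start {p0}
  [1] b ⇒ {p1, p2, p3}
  [2] c ⇒ {p6}
  P completes σ.
Run σ = ⟨bc⟩ on Q: start {q0}
  [1] b ⇒ {q1, q2}
  [2] c ⇒ no successor for Q

bc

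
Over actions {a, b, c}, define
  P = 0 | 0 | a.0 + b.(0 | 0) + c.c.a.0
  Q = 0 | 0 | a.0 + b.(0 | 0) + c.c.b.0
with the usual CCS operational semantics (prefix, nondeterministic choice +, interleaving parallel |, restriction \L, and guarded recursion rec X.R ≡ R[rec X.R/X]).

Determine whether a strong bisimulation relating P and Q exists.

LTS(P): 6 reachable states
  p0 = 0 | 0 | a.0 + b.(0 | 0) + c.c.a.0 has moves =a=> p1, =b=> p2, =c=> p3
  p1 = 0 | 0 | 0 has moves (no moves)
  p2 = 0 | 0 has moves (no moves)
  p3 = c.a.0 has moves =c=> p4
  p4 = a.0 has moves =a=> p5
  p5 = 0 has moves (no moves)
LTS(Q): 6 reachable states
  q0 = 0 | 0 | a.0 + b.(0 | 0) + c.c.b.0 has moves =a=> q1, =b=> q2, =c=> q3
  q1 = 0 | 0 | 0 has moves (no moves)
  q2 = 0 | 0 has moves (no moves)
  q3 = c.b.0 has moves =c=> q4
  q4 = b.0 has moves =b=> q5
  q5 = 0 has moves (no moves)
Partition-refinement fixed point:
  B0 = {p0}
  B1 = {p1, p2, p5, q1, q2, q5}
  B2 = {p3}
  B3 = {p4}
  B4 = {q0}
  B5 = {q3}
  B6 = {q4}
p0 ∈ B0, q0 ∈ B4 → different blocks

P ≁ Q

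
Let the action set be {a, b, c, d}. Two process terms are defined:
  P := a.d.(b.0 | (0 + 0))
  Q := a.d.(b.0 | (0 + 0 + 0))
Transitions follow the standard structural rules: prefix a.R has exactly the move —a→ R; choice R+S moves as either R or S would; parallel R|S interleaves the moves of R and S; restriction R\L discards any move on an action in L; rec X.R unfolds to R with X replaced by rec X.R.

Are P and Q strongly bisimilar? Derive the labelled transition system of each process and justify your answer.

P's transition system — 4 states:
  u0 = a.d.(b.0 | (0 + 0)) has moves —a→ u1
  u1 = d.(b.0 | (0 + 0)) has moves —d→ u2
  u2 = b.0 | (0 + 0) has moves —b→ u3
  u3 = 0 | (0 + 0) has moves ∅
Q's transition system — 4 states:
  v0 = a.d.(b.0 | (0 + 0 + 0)) has moves —a→ v1
  v1 = d.(b.0 | (0 + 0 + 0)) has moves —d→ v2
  v2 = b.0 | (0 + 0 + 0) has moves —b→ v3
  v3 = 0 | (0 + 0 + 0) has moves ∅
Coarsest stable partition (strong bisimilarity classes):
  B0 = {u0, v0}
  B1 = {u1, v1}
  B2 = {u2, v2}
  B3 = {u3, v3}
u0 ∈ B0, v0 ∈ B0 → same block

P ~ Q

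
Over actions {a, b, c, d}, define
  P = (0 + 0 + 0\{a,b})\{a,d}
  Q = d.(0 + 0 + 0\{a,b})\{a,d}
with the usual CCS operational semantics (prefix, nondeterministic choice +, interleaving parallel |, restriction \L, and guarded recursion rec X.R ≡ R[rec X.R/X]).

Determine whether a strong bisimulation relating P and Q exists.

P ≁ Q

Reachable graph of P (1 states):
  m0 = (0 + 0 + 0\{a,b})\{a,d} has moves (no moves)
Reachable graph of Q (2 states):
  n0 = d.(0 + 0 + 0\{a,b})\{a,d} has moves =d=> n1
  n1 = (0 + 0 + 0\{a,b})\{a,d} has moves (no moves)
Coarsest stable partition (strong bisimilarity classes):
  B0 = {m0, n1}
  B1 = {n0}
m0 ∈ B0, n0 ∈ B1 → different blocks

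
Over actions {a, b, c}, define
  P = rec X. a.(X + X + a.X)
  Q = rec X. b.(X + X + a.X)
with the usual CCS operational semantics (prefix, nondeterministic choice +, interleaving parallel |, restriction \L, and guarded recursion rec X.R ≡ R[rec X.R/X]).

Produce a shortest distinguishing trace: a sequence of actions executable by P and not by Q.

a

Reachable graph of P (2 states):
  m0 = rec X. a.(X + X + a.X) :: --a--▸ m1
  m1 = (rec X. a.(X + X + a.X)) + (rec X. a.(X + X + a.X)) + a.(rec X. a.(X + X + a.X)) :: --a--▸ m0, --a--▸ m1
Reachable graph of Q (2 states):
  n0 = rec X. b.(X + X + a.X) :: --b--▸ n1
  n1 = (rec X. b.(X + X + a.X)) + (rec X. b.(X + X + a.X)) + a.(rec X. b.(X + X + a.X)) :: --a--▸ n0, --b--▸ n1
Trace ⟨a⟩ through P, begin at {m0}:
  [1] a ⇒ {m1}
  ✓ P
Trace ⟨a⟩ through Q, begin at {n0}:
  [1] a ⇒ ∅ (Q stuck)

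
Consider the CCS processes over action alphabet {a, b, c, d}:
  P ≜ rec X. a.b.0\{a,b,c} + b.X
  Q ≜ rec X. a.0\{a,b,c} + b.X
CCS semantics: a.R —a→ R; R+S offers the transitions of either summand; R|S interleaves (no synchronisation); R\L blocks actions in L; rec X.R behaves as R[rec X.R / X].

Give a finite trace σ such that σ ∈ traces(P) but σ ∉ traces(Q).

ab

LTS(P): 3 reachable states
  p0 = rec X. a.b.0\{a,b,c} + b.X has moves —a→ p1, —b→ p0
  p1 = b.0\{a,b,c} has moves —b→ p2
  p2 = 0\{a,b,c} has moves (no moves)
LTS(Q): 2 reachable states
  q0 = rec X. a.0\{a,b,c} + b.X has moves —a→ q1, —b→ q0
  q1 = 0\{a,b,c} has moves (no moves)
Trace ⟨ab⟩ through P, begin at {p0}:
  step 1 (a): {p1}
  step 2 (b): {p2}
  ✓ P
Trace ⟨ab⟩ through Q, begin at {q0}:
  step 1 (a): {q1}
  step 2 (b): ∅  — Q cannot continue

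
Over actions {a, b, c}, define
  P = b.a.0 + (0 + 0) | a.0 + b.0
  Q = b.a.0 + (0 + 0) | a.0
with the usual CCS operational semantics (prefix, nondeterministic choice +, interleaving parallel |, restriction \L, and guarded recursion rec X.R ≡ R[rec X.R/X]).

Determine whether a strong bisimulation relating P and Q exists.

Reachable graph of P (4 states):
  p0 = b.a.0 + (0 + 0) | a.0 + b.0 | --a--▸ p1, --b--▸ p2, --b--▸ p3
  p1 = (0 + 0) | 0 | (no moves)
  p2 = 0 | (no moves)
  p3 = a.0 | --a--▸ p2
Reachable graph of Q (4 states):
  q0 = b.a.0 + (0 + 0) | a.0 | --a--▸ q1, --b--▸ q2
  q1 = (0 + 0) | 0 | (no moves)
  q2 = a.0 | --a--▸ q3
  q3 = 0 | (no moves)
Bisimilarity quotient blocks:
  B0 = {p0}
  B1 = {p1, p2, q1, q3}
  B2 = {p3, q2}
  B3 = {q0}
p0 ∈ B0, q0 ∈ B3 → different blocks

not bisimilar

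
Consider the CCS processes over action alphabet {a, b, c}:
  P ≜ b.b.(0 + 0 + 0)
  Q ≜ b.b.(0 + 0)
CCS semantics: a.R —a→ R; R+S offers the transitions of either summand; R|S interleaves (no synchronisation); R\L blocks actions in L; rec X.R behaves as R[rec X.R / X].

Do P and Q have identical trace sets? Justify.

trace-equivalent

LTS(P): 3 reachable states
  m0 = b.b.(0 + 0 + 0) ⊢ -b-> m1
  m1 = b.(0 + 0 + 0) ⊢ -b-> m2
  m2 = 0 + 0 + 0 ⊢ stopped
LTS(Q): 3 reachable states
  n0 = b.b.(0 + 0) ⊢ -b-> n1
  n1 = b.(0 + 0) ⊢ -b-> n2
  n2 = 0 + 0 ⊢ stopped
Bisimilarity quotient blocks:
  B0 = {m0, n0}
  B1 = {m1, n1}
  B2 = {m2, n2}
m0 ∈ B0, n0 ∈ B0 → same block
Bisimilar ⇒ trace-equivalent.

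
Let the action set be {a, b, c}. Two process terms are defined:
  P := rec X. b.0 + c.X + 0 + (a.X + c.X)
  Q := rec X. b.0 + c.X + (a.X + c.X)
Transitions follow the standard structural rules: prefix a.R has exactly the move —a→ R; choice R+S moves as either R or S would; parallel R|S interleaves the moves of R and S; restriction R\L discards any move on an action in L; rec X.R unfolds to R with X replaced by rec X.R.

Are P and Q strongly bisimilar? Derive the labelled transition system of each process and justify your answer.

YES

Reachable graph of P (2 states):
  m0 = rec X. b.0 + c.X + 0 + (a.X + c.X) :: —a→ m0, —b→ m1, —c→ m0
  m1 = 0 :: deadlocked
Reachable graph of Q (2 states):
  n0 = rec X. b.0 + c.X + (a.X + c.X) :: —a→ n0, —b→ n1, —c→ n0
  n1 = 0 :: deadlocked
Coarsest stable partition (strong bisimilarity classes):
  B0 = {m0, n0}
  B1 = {m1, n1}
m0 ∈ B0, n0 ∈ B0 → same block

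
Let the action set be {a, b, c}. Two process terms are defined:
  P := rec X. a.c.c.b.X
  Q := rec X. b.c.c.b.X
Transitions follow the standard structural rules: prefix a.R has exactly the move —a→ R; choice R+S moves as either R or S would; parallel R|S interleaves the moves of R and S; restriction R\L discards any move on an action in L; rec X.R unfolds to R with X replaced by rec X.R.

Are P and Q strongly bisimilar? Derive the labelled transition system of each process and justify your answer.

P's transition system — 4 states:
  m0 = rec X. a.c.c.b.X has moves =a=> m1
  m1 = c.c.b.(rec X. a.c.c.b.X) has moves =c=> m2
  m2 = c.b.(rec X. a.c.c.b.X) has moves =c=> m3
  m3 = b.(rec X. a.c.c.b.X) has moves =b=> m0
Q's transition system — 4 states:
  n0 = rec X. b.c.c.b.X has moves =b=> n1
  n1 = c.c.b.(rec X. b.c.c.b.X) has moves =c=> n2
  n2 = c.b.(rec X. b.c.c.b.X) has moves =c=> n3
  n3 = b.(rec X. b.c.c.b.X) has moves =b=> n0
Bisimilarity quotient blocks:
  B0 = {m0}
  B1 = {m1}
  B2 = {m2}
  B3 = {m3}
  B4 = {n0}
  B5 = {n1}
  B6 = {n2}
  B7 = {n3}
m0 ∈ B0, n0 ∈ B4 → different blocks

NO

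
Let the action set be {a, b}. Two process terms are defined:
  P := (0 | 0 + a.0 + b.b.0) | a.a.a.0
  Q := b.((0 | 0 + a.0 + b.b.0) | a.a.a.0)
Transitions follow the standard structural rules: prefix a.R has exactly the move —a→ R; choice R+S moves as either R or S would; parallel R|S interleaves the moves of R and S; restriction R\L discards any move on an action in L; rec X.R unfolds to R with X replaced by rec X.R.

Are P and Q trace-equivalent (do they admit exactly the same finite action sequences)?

LTS(P): 12 reachable states
  m0 = (0 | 0 + a.0 + b.b.0) | a.a.a.0 has moves =a=> m1, =a=> m2, =b=> m3
  m1 = (0 | 0 + a.0 + b.b.0) | a.a.0 has moves =a=> m4, =a=> m5, =b=> m6
  m2 = 0 | a.a.a.0 has moves =a=> m5
  m3 = b.0 | a.a.a.0 has moves =a=> m6, =b=> m2
  m4 = (0 | 0 + a.0 + b.b.0) | a.0 has moves =a=> m7, =a=> m8, =b=> m9
  m5 = 0 | a.a.0 has moves =a=> m8
  m6 = b.0 | a.a.0 has moves =a=> m9, =b=> m5
  m7 = (0 | 0 + a.0 + b.b.0) | 0 has moves =a=> m10, =b=> m11
  m8 = 0 | a.0 has moves =a=> m10
  m9 = b.0 | a.0 has moves =a=> m11, =b=> m8
  m10 = 0 | 0 has moves ·
  m11 = b.0 | 0 has moves =b=> m10
LTS(Q): 13 reachable states
  n0 = b.((0 | 0 + a.0 + b.b.0) | a.a.a.0) has moves =b=> n1
  n1 = (0 | 0 + a.0 + b.b.0) | a.a.a.0 has moves =a=> n2, =a=> n3, =b=> n4
  n2 = (0 | 0 + a.0 + b.b.0) | a.a.0 has moves =a=> n5, =a=> n6, =b=> n7
  n3 = 0 | a.a.a.0 has moves =a=> n6
  n4 = b.0 | a.a.a.0 has moves =a=> n7, =b=> n3
  n5 = (0 | 0 + a.0 + b.b.0) | a.0 has moves =a=> n8, =a=> n9, =b=> n10
  n6 = 0 | a.a.0 has moves =a=> n9
  n7 = b.0 | a.a.0 has moves =a=> n10, =b=> n6
  n8 = (0 | 0 + a.0 + b.b.0) | 0 has moves =a=> n11, =b=> n12
  n9 = 0 | a.0 has moves =a=> n11
  n10 = b.0 | a.0 has moves =a=> n12, =b=> n9
  n11 = 0 | 0 has moves ·
  n12 = b.0 | 0 has moves =b=> n11
Trace ⟨a⟩ through P, begin at {m0}:
  [1] a ⇒ {m1, m2}
  ✓ P
Trace ⟨a⟩ through Q, begin at {n0}:
  [1] a ⇒ ∅ (Q stuck)

traces(P) ≠ traces(Q) — witness ⟨a⟩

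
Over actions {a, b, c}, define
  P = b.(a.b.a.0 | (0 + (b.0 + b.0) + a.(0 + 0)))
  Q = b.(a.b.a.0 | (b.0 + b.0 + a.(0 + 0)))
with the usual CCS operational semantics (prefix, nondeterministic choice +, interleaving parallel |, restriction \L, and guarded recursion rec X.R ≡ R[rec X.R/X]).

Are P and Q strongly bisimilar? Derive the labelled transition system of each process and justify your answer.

Reachable graph of P (13 states):
  m0 = b.(a.b.a.0 | (0 + (b.0 + b.0) + a.(0 + 0))) | -b-> m1
  m1 = a.b.a.0 | (0 + (b.0 + b.0) + a.(0 + 0)) | -a-> m2, -a-> m3, -b-> m4
  m2 = a.b.a.0 | (0 + 0) | -a-> m5
  m3 = b.a.0 | (0 + (b.0 + b.0) + a.(0 + 0)) | -a-> m5, -b-> m6, -b-> m7
  m4 = a.b.a.0 | 0 | -a-> m7
  m5 = b.a.0 | (0 + 0) | -b-> m8
  m6 = a.0 | (0 + (b.0 + b.0) + a.(0 + 0)) | -a-> m8, -a-> m9, -b-> m10
  m7 = b.a.0 | 0 | -b-> m10
  m8 = a.0 | (0 + 0) | -a-> m11
  m9 = 0 | (0 + (b.0 + b.0) + a.(0 + 0)) | -a-> m11, -b-> m12
  m10 = a.0 | 0 | -a-> m12
  m11 = 0 | (0 + 0) | ·
  m12 = 0 | 0 | ·
Reachable graph of Q (13 states):
  n0 = b.(a.b.a.0 | (b.0 + b.0 + a.(0 + 0))) | -b-> n1
  n1 = a.b.a.0 | (b.0 + b.0 + a.(0 + 0)) | -a-> n2, -a-> n3, -b-> n4
  n2 = a.b.a.0 | (0 + 0) | -a-> n5
  n3 = b.a.0 | (b.0 + b.0 + a.(0 + 0)) | -a-> n5, -b-> n6, -b-> n7
  n4 = a.b.a.0 | 0 | -a-> n7
  n5 = b.a.0 | (0 + 0) | -b-> n8
  n6 = a.0 | (b.0 + b.0 + a.(0 + 0)) | -a-> n8, -a-> n9, -b-> n10
  n7 = b.a.0 | 0 | -b-> n10
  n8 = a.0 | (0 + 0) | -a-> n11
  n9 = 0 | (b.0 + b.0 + a.(0 + 0)) | -a-> n11, -b-> n12
  n10 = a.0 | 0 | -a-> n12
  n11 = 0 | (0 + 0) | ·
  n12 = 0 | 0 | ·
Bisimilarity quotient blocks:
  B0 = {m0, n0}
  B1 = {m1, n1}
  B2 = {m2, m4, n2, n4}
  B3 = {m5, m7, n5, n7}
  B4 = {m10, m8, n10, n8}
  B5 = {m11, m12, n11, n12}
  B6 = {m3, n3}
  B7 = {m6, n6}
  B8 = {m9, n9}
m0 ∈ B0, n0 ∈ B0 → same block

bisimilar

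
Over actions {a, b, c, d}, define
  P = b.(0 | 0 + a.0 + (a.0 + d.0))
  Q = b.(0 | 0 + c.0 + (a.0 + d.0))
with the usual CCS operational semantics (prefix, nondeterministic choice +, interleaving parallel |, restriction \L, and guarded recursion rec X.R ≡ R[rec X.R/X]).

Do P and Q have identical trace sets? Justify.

Reachable graph of P (3 states):
  s0 = b.(0 | 0 + a.0 + (a.0 + d.0)) | -b-> s1
  s1 = 0 | 0 + a.0 + (a.0 + d.0) | -a-> s2, -d-> s2
  s2 = 0 | ·
Reachable graph of Q (3 states):
  t0 = b.(0 | 0 + c.0 + (a.0 + d.0)) | -b-> t1
  t1 = 0 | 0 + c.0 + (a.0 + d.0) | -a-> t2, -c-> t2, -d-> t2
  t2 = 0 | ·
Trace ⟨bc⟩ through Q, begin at {t0}:
  step 1 (b): {t1}
  step 2 (c): {t2}
  ✓ Q
Trace ⟨bc⟩ through P, begin at {s0}:
  step 1 (b): {s1}
  step 2 (c): ∅  — P cannot continue

NO — witness ⟨bc⟩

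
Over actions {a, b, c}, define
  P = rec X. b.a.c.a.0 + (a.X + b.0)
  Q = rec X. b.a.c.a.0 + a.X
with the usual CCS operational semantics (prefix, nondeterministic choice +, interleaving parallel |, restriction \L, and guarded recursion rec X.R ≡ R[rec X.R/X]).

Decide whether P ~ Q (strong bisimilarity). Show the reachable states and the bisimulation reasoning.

LTS(P): 5 reachable states
  p0 = rec X. b.a.c.a.0 + (a.X + b.0) ⊢ --a--▸ p0, --b--▸ p1, --b--▸ p2
  p1 = 0 ⊢ deadlocked
  p2 = a.c.a.0 ⊢ --a--▸ p3
  p3 = c.a.0 ⊢ --c--▸ p4
  p4 = a.0 ⊢ --a--▸ p1
LTS(Q): 5 reachable states
  q0 = rec X. b.a.c.a.0 + a.X ⊢ --a--▸ q0, --b--▸ q1
  q1 = a.c.a.0 ⊢ --a--▸ q2
  q2 = c.a.0 ⊢ --c--▸ q3
  q3 = a.0 ⊢ --a--▸ q4
  q4 = 0 ⊢ deadlocked
Coarsest stable partition (strong bisimilarity classes):
  B0 = {p0}
  B1 = {p2, q1}
  B2 = {p3, q2}
  B3 = {p4, q3}
  B4 = {p1, q4}
  B5 = {q0}
p0 ∈ B0, q0 ∈ B5 → different blocks

NO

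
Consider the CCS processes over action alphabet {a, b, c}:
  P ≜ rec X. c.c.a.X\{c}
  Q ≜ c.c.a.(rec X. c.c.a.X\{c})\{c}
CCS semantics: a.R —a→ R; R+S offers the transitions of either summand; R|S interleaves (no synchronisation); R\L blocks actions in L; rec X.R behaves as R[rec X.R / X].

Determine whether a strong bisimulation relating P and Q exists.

bisimilar

P's transition system — 4 states:
  m0 = rec X. c.c.a.X\{c} | --c--▸ m1
  m1 = c.a.(rec X. c.c.a.X\{c})\{c} | --c--▸ m2
  m2 = a.(rec X. c.c.a.X\{c})\{c} | --a--▸ m3
  m3 = (rec X. c.c.a.X\{c})\{c} | deadlocked
Q's transition system — 4 states:
  n0 = c.c.a.(rec X. c.c.a.X\{c})\{c} | --c--▸ n1
  n1 = c.a.(rec X. c.c.a.X\{c})\{c} | --c--▸ n2
  n2 = a.(rec X. c.c.a.X\{c})\{c} | --a--▸ n3
  n3 = (rec X. c.c.a.X\{c})\{c} | deadlocked
Partition-refinement fixed point:
  B0 = {m0, n0}
  B1 = {m1, n1}
  B2 = {m2, n2}
  B3 = {m3, n3}
m0 ∈ B0, n0 ∈ B0 → same block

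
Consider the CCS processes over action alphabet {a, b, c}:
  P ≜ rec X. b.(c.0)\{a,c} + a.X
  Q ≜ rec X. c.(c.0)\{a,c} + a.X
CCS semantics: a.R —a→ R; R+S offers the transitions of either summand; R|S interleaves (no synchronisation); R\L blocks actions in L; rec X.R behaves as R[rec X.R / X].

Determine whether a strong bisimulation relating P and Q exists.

not bisimilar

Reachable graph of P (2 states):
  m0 = rec X. b.(c.0)\{a,c} + a.X → --a--▸ m0, --b--▸ m1
  m1 = (c.0)\{a,c} → ·
Reachable graph of Q (2 states):
  n0 = rec X. c.(c.0)\{a,c} + a.X → --a--▸ n0, --c--▸ n1
  n1 = (c.0)\{a,c} → ·
Coarsest stable partition (strong bisimilarity classes):
  B0 = {m0}
  B1 = {m1, n1}
  B2 = {n0}
m0 ∈ B0, n0 ∈ B2 → different blocks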